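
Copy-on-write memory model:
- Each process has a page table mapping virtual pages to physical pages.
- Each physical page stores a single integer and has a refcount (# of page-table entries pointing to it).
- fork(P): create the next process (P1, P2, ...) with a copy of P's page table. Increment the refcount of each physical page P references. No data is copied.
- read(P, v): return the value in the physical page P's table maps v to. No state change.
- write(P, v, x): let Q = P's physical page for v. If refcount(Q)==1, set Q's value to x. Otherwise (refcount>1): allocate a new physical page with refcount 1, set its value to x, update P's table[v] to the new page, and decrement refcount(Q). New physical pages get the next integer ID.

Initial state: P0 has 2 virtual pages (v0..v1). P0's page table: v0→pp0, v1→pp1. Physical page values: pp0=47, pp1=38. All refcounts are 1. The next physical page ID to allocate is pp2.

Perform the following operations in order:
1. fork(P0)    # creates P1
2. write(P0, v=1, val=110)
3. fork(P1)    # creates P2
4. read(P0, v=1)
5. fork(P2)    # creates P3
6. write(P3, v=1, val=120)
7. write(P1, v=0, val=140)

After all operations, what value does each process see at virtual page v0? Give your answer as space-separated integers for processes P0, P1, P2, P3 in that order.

Op 1: fork(P0) -> P1. 2 ppages; refcounts: pp0:2 pp1:2
Op 2: write(P0, v1, 110). refcount(pp1)=2>1 -> COPY to pp2. 3 ppages; refcounts: pp0:2 pp1:1 pp2:1
Op 3: fork(P1) -> P2. 3 ppages; refcounts: pp0:3 pp1:2 pp2:1
Op 4: read(P0, v1) -> 110. No state change.
Op 5: fork(P2) -> P3. 3 ppages; refcounts: pp0:4 pp1:3 pp2:1
Op 6: write(P3, v1, 120). refcount(pp1)=3>1 -> COPY to pp3. 4 ppages; refcounts: pp0:4 pp1:2 pp2:1 pp3:1
Op 7: write(P1, v0, 140). refcount(pp0)=4>1 -> COPY to pp4. 5 ppages; refcounts: pp0:3 pp1:2 pp2:1 pp3:1 pp4:1
P0: v0 -> pp0 = 47
P1: v0 -> pp4 = 140
P2: v0 -> pp0 = 47
P3: v0 -> pp0 = 47

Answer: 47 140 47 47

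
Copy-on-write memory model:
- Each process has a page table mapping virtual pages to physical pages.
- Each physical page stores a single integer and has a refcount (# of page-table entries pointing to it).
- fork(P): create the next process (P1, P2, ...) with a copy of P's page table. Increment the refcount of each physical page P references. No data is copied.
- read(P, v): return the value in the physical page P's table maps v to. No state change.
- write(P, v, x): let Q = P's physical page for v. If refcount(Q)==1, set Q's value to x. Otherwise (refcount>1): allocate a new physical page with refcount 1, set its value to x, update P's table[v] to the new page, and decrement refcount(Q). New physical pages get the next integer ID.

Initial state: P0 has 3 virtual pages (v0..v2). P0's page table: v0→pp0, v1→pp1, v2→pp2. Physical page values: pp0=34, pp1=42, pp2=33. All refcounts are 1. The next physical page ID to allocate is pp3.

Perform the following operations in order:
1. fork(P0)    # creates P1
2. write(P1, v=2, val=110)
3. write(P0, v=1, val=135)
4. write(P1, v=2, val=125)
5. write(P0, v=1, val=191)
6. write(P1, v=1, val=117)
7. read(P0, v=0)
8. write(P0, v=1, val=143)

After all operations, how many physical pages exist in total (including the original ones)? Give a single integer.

Answer: 5

Derivation:
Op 1: fork(P0) -> P1. 3 ppages; refcounts: pp0:2 pp1:2 pp2:2
Op 2: write(P1, v2, 110). refcount(pp2)=2>1 -> COPY to pp3. 4 ppages; refcounts: pp0:2 pp1:2 pp2:1 pp3:1
Op 3: write(P0, v1, 135). refcount(pp1)=2>1 -> COPY to pp4. 5 ppages; refcounts: pp0:2 pp1:1 pp2:1 pp3:1 pp4:1
Op 4: write(P1, v2, 125). refcount(pp3)=1 -> write in place. 5 ppages; refcounts: pp0:2 pp1:1 pp2:1 pp3:1 pp4:1
Op 5: write(P0, v1, 191). refcount(pp4)=1 -> write in place. 5 ppages; refcounts: pp0:2 pp1:1 pp2:1 pp3:1 pp4:1
Op 6: write(P1, v1, 117). refcount(pp1)=1 -> write in place. 5 ppages; refcounts: pp0:2 pp1:1 pp2:1 pp3:1 pp4:1
Op 7: read(P0, v0) -> 34. No state change.
Op 8: write(P0, v1, 143). refcount(pp4)=1 -> write in place. 5 ppages; refcounts: pp0:2 pp1:1 pp2:1 pp3:1 pp4:1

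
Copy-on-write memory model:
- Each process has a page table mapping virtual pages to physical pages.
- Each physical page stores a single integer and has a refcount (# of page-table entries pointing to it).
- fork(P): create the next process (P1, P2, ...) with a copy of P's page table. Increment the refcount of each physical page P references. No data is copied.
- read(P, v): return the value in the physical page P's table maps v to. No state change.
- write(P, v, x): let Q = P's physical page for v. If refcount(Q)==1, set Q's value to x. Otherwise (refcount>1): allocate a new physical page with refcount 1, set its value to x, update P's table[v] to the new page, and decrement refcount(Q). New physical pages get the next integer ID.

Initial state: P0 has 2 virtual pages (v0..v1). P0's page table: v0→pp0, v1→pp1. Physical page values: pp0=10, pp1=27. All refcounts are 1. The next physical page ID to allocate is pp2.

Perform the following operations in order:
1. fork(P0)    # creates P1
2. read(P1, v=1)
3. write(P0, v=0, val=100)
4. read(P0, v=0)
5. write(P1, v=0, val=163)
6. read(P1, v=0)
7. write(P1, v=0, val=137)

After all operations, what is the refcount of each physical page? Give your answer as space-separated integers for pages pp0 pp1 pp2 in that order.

Answer: 1 2 1

Derivation:
Op 1: fork(P0) -> P1. 2 ppages; refcounts: pp0:2 pp1:2
Op 2: read(P1, v1) -> 27. No state change.
Op 3: write(P0, v0, 100). refcount(pp0)=2>1 -> COPY to pp2. 3 ppages; refcounts: pp0:1 pp1:2 pp2:1
Op 4: read(P0, v0) -> 100. No state change.
Op 5: write(P1, v0, 163). refcount(pp0)=1 -> write in place. 3 ppages; refcounts: pp0:1 pp1:2 pp2:1
Op 6: read(P1, v0) -> 163. No state change.
Op 7: write(P1, v0, 137). refcount(pp0)=1 -> write in place. 3 ppages; refcounts: pp0:1 pp1:2 pp2:1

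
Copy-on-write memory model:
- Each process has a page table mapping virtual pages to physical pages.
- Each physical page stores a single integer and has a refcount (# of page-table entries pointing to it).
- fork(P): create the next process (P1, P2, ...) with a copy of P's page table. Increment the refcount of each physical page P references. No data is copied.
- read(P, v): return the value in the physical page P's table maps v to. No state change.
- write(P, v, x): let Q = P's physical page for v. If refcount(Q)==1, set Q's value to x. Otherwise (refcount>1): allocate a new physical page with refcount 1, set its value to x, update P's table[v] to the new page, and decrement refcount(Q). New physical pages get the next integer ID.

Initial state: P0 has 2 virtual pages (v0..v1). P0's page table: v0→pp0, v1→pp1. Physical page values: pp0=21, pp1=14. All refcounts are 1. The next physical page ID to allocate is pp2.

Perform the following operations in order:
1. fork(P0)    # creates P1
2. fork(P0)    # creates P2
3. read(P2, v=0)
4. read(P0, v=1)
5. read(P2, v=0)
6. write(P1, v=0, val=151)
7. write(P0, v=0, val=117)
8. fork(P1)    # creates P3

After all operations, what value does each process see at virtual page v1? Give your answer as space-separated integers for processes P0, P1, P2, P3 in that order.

Answer: 14 14 14 14

Derivation:
Op 1: fork(P0) -> P1. 2 ppages; refcounts: pp0:2 pp1:2
Op 2: fork(P0) -> P2. 2 ppages; refcounts: pp0:3 pp1:3
Op 3: read(P2, v0) -> 21. No state change.
Op 4: read(P0, v1) -> 14. No state change.
Op 5: read(P2, v0) -> 21. No state change.
Op 6: write(P1, v0, 151). refcount(pp0)=3>1 -> COPY to pp2. 3 ppages; refcounts: pp0:2 pp1:3 pp2:1
Op 7: write(P0, v0, 117). refcount(pp0)=2>1 -> COPY to pp3. 4 ppages; refcounts: pp0:1 pp1:3 pp2:1 pp3:1
Op 8: fork(P1) -> P3. 4 ppages; refcounts: pp0:1 pp1:4 pp2:2 pp3:1
P0: v1 -> pp1 = 14
P1: v1 -> pp1 = 14
P2: v1 -> pp1 = 14
P3: v1 -> pp1 = 14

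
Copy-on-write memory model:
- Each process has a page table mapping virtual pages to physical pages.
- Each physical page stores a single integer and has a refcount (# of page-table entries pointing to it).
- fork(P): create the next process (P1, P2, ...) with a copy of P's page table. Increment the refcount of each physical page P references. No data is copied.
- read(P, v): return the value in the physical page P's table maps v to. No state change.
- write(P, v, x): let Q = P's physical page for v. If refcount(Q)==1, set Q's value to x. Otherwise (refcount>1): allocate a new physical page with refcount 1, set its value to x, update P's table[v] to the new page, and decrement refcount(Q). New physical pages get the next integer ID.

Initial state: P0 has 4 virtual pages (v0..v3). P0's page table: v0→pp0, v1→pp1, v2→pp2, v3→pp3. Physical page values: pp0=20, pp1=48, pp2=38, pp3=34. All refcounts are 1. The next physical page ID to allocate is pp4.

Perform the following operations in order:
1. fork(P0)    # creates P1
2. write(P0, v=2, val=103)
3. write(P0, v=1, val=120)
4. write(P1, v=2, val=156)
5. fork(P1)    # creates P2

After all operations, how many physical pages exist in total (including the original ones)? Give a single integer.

Op 1: fork(P0) -> P1. 4 ppages; refcounts: pp0:2 pp1:2 pp2:2 pp3:2
Op 2: write(P0, v2, 103). refcount(pp2)=2>1 -> COPY to pp4. 5 ppages; refcounts: pp0:2 pp1:2 pp2:1 pp3:2 pp4:1
Op 3: write(P0, v1, 120). refcount(pp1)=2>1 -> COPY to pp5. 6 ppages; refcounts: pp0:2 pp1:1 pp2:1 pp3:2 pp4:1 pp5:1
Op 4: write(P1, v2, 156). refcount(pp2)=1 -> write in place. 6 ppages; refcounts: pp0:2 pp1:1 pp2:1 pp3:2 pp4:1 pp5:1
Op 5: fork(P1) -> P2. 6 ppages; refcounts: pp0:3 pp1:2 pp2:2 pp3:3 pp4:1 pp5:1

Answer: 6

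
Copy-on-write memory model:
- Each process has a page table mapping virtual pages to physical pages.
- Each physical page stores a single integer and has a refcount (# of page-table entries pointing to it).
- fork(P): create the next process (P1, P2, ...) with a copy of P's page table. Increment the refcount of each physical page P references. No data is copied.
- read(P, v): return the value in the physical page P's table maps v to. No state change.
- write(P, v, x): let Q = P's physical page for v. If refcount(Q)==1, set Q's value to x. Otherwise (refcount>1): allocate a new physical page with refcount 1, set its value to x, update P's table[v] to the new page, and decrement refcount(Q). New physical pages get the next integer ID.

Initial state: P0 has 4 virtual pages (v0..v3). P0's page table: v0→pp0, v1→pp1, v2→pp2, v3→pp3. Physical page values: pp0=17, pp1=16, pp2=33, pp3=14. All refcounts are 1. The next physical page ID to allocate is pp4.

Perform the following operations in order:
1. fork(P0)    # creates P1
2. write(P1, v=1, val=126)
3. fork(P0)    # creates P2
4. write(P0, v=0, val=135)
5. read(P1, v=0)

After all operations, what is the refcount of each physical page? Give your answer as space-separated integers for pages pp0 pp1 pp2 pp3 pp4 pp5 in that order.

Op 1: fork(P0) -> P1. 4 ppages; refcounts: pp0:2 pp1:2 pp2:2 pp3:2
Op 2: write(P1, v1, 126). refcount(pp1)=2>1 -> COPY to pp4. 5 ppages; refcounts: pp0:2 pp1:1 pp2:2 pp3:2 pp4:1
Op 3: fork(P0) -> P2. 5 ppages; refcounts: pp0:3 pp1:2 pp2:3 pp3:3 pp4:1
Op 4: write(P0, v0, 135). refcount(pp0)=3>1 -> COPY to pp5. 6 ppages; refcounts: pp0:2 pp1:2 pp2:3 pp3:3 pp4:1 pp5:1
Op 5: read(P1, v0) -> 17. No state change.

Answer: 2 2 3 3 1 1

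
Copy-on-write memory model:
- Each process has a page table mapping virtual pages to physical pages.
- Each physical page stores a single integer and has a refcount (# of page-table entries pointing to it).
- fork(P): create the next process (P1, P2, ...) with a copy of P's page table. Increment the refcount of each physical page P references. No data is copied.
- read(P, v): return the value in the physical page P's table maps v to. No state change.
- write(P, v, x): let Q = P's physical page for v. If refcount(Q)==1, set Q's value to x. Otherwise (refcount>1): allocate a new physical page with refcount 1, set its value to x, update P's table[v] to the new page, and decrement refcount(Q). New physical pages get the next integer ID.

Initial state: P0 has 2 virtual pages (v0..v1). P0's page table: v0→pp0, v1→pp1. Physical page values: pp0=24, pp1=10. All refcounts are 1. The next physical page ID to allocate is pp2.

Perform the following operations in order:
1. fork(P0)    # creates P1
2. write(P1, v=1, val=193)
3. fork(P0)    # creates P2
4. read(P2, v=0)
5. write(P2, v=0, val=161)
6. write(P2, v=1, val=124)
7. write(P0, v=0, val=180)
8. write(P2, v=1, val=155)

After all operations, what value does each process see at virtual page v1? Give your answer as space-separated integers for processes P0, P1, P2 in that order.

Answer: 10 193 155

Derivation:
Op 1: fork(P0) -> P1. 2 ppages; refcounts: pp0:2 pp1:2
Op 2: write(P1, v1, 193). refcount(pp1)=2>1 -> COPY to pp2. 3 ppages; refcounts: pp0:2 pp1:1 pp2:1
Op 3: fork(P0) -> P2. 3 ppages; refcounts: pp0:3 pp1:2 pp2:1
Op 4: read(P2, v0) -> 24. No state change.
Op 5: write(P2, v0, 161). refcount(pp0)=3>1 -> COPY to pp3. 4 ppages; refcounts: pp0:2 pp1:2 pp2:1 pp3:1
Op 6: write(P2, v1, 124). refcount(pp1)=2>1 -> COPY to pp4. 5 ppages; refcounts: pp0:2 pp1:1 pp2:1 pp3:1 pp4:1
Op 7: write(P0, v0, 180). refcount(pp0)=2>1 -> COPY to pp5. 6 ppages; refcounts: pp0:1 pp1:1 pp2:1 pp3:1 pp4:1 pp5:1
Op 8: write(P2, v1, 155). refcount(pp4)=1 -> write in place. 6 ppages; refcounts: pp0:1 pp1:1 pp2:1 pp3:1 pp4:1 pp5:1
P0: v1 -> pp1 = 10
P1: v1 -> pp2 = 193
P2: v1 -> pp4 = 155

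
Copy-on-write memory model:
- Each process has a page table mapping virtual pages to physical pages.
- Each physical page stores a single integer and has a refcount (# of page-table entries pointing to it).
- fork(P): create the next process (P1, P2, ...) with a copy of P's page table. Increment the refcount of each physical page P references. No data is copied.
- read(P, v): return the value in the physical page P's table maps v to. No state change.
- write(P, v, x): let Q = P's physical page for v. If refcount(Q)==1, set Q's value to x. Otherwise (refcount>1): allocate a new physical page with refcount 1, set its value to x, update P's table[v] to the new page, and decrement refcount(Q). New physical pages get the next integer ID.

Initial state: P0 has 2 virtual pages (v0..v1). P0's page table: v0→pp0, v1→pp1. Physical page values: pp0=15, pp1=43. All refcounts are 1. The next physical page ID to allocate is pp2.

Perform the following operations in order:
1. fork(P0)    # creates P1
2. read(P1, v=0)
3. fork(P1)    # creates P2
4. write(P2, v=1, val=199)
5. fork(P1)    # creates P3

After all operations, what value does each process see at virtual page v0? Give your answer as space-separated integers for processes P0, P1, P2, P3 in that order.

Op 1: fork(P0) -> P1. 2 ppages; refcounts: pp0:2 pp1:2
Op 2: read(P1, v0) -> 15. No state change.
Op 3: fork(P1) -> P2. 2 ppages; refcounts: pp0:3 pp1:3
Op 4: write(P2, v1, 199). refcount(pp1)=3>1 -> COPY to pp2. 3 ppages; refcounts: pp0:3 pp1:2 pp2:1
Op 5: fork(P1) -> P3. 3 ppages; refcounts: pp0:4 pp1:3 pp2:1
P0: v0 -> pp0 = 15
P1: v0 -> pp0 = 15
P2: v0 -> pp0 = 15
P3: v0 -> pp0 = 15

Answer: 15 15 15 15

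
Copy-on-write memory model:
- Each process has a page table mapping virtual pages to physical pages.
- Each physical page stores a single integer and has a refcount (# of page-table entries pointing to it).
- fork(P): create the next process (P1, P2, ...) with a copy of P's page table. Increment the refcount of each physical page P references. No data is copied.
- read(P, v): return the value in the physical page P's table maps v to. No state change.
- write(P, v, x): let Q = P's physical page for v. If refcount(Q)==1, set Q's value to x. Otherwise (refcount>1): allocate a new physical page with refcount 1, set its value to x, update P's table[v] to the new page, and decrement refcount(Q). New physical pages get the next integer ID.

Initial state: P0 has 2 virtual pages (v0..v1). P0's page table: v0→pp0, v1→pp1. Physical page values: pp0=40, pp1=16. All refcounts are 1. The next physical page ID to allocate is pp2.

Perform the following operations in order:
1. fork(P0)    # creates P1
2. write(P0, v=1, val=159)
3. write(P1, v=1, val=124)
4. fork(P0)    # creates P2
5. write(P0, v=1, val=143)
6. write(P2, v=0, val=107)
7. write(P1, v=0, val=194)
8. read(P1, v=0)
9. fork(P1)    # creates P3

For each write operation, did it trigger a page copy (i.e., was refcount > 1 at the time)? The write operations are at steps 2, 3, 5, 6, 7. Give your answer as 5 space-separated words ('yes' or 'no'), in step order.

Op 1: fork(P0) -> P1. 2 ppages; refcounts: pp0:2 pp1:2
Op 2: write(P0, v1, 159). refcount(pp1)=2>1 -> COPY to pp2. 3 ppages; refcounts: pp0:2 pp1:1 pp2:1
Op 3: write(P1, v1, 124). refcount(pp1)=1 -> write in place. 3 ppages; refcounts: pp0:2 pp1:1 pp2:1
Op 4: fork(P0) -> P2. 3 ppages; refcounts: pp0:3 pp1:1 pp2:2
Op 5: write(P0, v1, 143). refcount(pp2)=2>1 -> COPY to pp3. 4 ppages; refcounts: pp0:3 pp1:1 pp2:1 pp3:1
Op 6: write(P2, v0, 107). refcount(pp0)=3>1 -> COPY to pp4. 5 ppages; refcounts: pp0:2 pp1:1 pp2:1 pp3:1 pp4:1
Op 7: write(P1, v0, 194). refcount(pp0)=2>1 -> COPY to pp5. 6 ppages; refcounts: pp0:1 pp1:1 pp2:1 pp3:1 pp4:1 pp5:1
Op 8: read(P1, v0) -> 194. No state change.
Op 9: fork(P1) -> P3. 6 ppages; refcounts: pp0:1 pp1:2 pp2:1 pp3:1 pp4:1 pp5:2

yes no yes yes yes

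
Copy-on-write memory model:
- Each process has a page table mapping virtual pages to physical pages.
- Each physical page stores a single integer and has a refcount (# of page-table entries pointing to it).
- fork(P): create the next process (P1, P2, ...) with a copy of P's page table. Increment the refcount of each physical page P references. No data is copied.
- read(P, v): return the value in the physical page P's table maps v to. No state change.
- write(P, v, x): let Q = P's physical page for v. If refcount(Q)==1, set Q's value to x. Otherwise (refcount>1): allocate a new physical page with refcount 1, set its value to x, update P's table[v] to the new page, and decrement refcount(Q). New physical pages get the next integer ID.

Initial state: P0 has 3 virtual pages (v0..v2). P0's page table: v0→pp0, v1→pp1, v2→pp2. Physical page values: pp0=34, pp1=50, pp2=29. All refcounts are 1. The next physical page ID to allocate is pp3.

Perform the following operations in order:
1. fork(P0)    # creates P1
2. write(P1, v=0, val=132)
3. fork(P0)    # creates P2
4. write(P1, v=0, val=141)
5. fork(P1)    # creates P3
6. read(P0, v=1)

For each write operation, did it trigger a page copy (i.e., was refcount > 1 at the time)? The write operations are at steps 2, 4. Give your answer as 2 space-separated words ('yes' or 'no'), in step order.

Op 1: fork(P0) -> P1. 3 ppages; refcounts: pp0:2 pp1:2 pp2:2
Op 2: write(P1, v0, 132). refcount(pp0)=2>1 -> COPY to pp3. 4 ppages; refcounts: pp0:1 pp1:2 pp2:2 pp3:1
Op 3: fork(P0) -> P2. 4 ppages; refcounts: pp0:2 pp1:3 pp2:3 pp3:1
Op 4: write(P1, v0, 141). refcount(pp3)=1 -> write in place. 4 ppages; refcounts: pp0:2 pp1:3 pp2:3 pp3:1
Op 5: fork(P1) -> P3. 4 ppages; refcounts: pp0:2 pp1:4 pp2:4 pp3:2
Op 6: read(P0, v1) -> 50. No state change.

yes no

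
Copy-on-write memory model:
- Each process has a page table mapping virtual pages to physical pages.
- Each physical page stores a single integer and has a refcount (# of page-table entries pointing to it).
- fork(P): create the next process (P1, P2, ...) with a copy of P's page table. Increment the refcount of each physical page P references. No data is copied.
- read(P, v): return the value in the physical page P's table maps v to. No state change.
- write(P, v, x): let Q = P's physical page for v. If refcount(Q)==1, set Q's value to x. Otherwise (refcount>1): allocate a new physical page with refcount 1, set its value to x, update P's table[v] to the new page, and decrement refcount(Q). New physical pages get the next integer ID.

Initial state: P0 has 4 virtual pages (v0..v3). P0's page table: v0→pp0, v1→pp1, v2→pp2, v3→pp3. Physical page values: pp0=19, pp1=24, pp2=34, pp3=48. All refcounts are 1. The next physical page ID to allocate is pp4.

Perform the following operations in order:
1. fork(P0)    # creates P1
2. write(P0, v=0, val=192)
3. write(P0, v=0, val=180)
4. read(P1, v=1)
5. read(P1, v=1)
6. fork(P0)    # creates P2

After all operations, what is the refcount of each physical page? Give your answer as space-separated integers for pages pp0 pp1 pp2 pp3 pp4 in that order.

Op 1: fork(P0) -> P1. 4 ppages; refcounts: pp0:2 pp1:2 pp2:2 pp3:2
Op 2: write(P0, v0, 192). refcount(pp0)=2>1 -> COPY to pp4. 5 ppages; refcounts: pp0:1 pp1:2 pp2:2 pp3:2 pp4:1
Op 3: write(P0, v0, 180). refcount(pp4)=1 -> write in place. 5 ppages; refcounts: pp0:1 pp1:2 pp2:2 pp3:2 pp4:1
Op 4: read(P1, v1) -> 24. No state change.
Op 5: read(P1, v1) -> 24. No state change.
Op 6: fork(P0) -> P2. 5 ppages; refcounts: pp0:1 pp1:3 pp2:3 pp3:3 pp4:2

Answer: 1 3 3 3 2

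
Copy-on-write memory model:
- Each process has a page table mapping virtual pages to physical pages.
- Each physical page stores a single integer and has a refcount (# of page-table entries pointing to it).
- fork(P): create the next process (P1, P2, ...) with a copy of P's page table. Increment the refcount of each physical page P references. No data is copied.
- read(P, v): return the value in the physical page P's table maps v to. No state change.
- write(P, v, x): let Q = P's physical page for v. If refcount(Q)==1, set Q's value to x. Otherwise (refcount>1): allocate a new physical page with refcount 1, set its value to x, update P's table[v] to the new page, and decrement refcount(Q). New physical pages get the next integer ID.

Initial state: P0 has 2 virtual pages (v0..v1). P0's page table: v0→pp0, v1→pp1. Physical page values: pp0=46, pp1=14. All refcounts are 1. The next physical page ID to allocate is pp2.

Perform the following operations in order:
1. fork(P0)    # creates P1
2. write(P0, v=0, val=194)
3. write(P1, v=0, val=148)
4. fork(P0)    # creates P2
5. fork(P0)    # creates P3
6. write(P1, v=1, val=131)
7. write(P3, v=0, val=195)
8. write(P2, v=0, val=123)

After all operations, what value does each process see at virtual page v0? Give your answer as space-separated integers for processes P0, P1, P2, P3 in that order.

Op 1: fork(P0) -> P1. 2 ppages; refcounts: pp0:2 pp1:2
Op 2: write(P0, v0, 194). refcount(pp0)=2>1 -> COPY to pp2. 3 ppages; refcounts: pp0:1 pp1:2 pp2:1
Op 3: write(P1, v0, 148). refcount(pp0)=1 -> write in place. 3 ppages; refcounts: pp0:1 pp1:2 pp2:1
Op 4: fork(P0) -> P2. 3 ppages; refcounts: pp0:1 pp1:3 pp2:2
Op 5: fork(P0) -> P3. 3 ppages; refcounts: pp0:1 pp1:4 pp2:3
Op 6: write(P1, v1, 131). refcount(pp1)=4>1 -> COPY to pp3. 4 ppages; refcounts: pp0:1 pp1:3 pp2:3 pp3:1
Op 7: write(P3, v0, 195). refcount(pp2)=3>1 -> COPY to pp4. 5 ppages; refcounts: pp0:1 pp1:3 pp2:2 pp3:1 pp4:1
Op 8: write(P2, v0, 123). refcount(pp2)=2>1 -> COPY to pp5. 6 ppages; refcounts: pp0:1 pp1:3 pp2:1 pp3:1 pp4:1 pp5:1
P0: v0 -> pp2 = 194
P1: v0 -> pp0 = 148
P2: v0 -> pp5 = 123
P3: v0 -> pp4 = 195

Answer: 194 148 123 195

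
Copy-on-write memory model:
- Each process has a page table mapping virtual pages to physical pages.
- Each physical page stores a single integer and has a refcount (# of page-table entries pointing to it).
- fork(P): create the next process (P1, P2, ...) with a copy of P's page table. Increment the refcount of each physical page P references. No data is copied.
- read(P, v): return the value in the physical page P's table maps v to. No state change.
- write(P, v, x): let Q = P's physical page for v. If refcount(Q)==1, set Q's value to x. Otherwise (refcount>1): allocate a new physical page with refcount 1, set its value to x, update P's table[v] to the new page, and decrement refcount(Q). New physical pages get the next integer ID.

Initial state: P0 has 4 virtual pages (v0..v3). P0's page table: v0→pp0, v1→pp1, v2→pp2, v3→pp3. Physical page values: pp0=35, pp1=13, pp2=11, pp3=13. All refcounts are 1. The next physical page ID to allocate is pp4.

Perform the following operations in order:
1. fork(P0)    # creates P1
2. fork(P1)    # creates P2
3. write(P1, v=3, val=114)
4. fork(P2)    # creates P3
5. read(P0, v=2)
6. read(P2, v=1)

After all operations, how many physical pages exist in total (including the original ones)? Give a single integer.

Op 1: fork(P0) -> P1. 4 ppages; refcounts: pp0:2 pp1:2 pp2:2 pp3:2
Op 2: fork(P1) -> P2. 4 ppages; refcounts: pp0:3 pp1:3 pp2:3 pp3:3
Op 3: write(P1, v3, 114). refcount(pp3)=3>1 -> COPY to pp4. 5 ppages; refcounts: pp0:3 pp1:3 pp2:3 pp3:2 pp4:1
Op 4: fork(P2) -> P3. 5 ppages; refcounts: pp0:4 pp1:4 pp2:4 pp3:3 pp4:1
Op 5: read(P0, v2) -> 11. No state change.
Op 6: read(P2, v1) -> 13. No state change.

Answer: 5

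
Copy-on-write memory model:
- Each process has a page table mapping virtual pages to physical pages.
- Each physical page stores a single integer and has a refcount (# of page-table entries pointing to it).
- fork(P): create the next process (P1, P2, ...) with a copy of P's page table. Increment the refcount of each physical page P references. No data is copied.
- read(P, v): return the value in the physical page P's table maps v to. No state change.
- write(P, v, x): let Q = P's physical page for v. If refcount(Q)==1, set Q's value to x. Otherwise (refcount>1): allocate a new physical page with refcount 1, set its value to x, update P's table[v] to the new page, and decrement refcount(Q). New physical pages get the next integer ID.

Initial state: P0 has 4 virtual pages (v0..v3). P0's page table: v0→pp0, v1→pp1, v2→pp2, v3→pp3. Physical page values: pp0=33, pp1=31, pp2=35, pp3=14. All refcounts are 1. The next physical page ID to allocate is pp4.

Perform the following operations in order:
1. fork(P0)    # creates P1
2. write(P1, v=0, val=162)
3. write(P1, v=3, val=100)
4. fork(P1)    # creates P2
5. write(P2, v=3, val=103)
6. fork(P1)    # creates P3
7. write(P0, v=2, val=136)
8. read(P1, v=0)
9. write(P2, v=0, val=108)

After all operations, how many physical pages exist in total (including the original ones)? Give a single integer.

Op 1: fork(P0) -> P1. 4 ppages; refcounts: pp0:2 pp1:2 pp2:2 pp3:2
Op 2: write(P1, v0, 162). refcount(pp0)=2>1 -> COPY to pp4. 5 ppages; refcounts: pp0:1 pp1:2 pp2:2 pp3:2 pp4:1
Op 3: write(P1, v3, 100). refcount(pp3)=2>1 -> COPY to pp5. 6 ppages; refcounts: pp0:1 pp1:2 pp2:2 pp3:1 pp4:1 pp5:1
Op 4: fork(P1) -> P2. 6 ppages; refcounts: pp0:1 pp1:3 pp2:3 pp3:1 pp4:2 pp5:2
Op 5: write(P2, v3, 103). refcount(pp5)=2>1 -> COPY to pp6. 7 ppages; refcounts: pp0:1 pp1:3 pp2:3 pp3:1 pp4:2 pp5:1 pp6:1
Op 6: fork(P1) -> P3. 7 ppages; refcounts: pp0:1 pp1:4 pp2:4 pp3:1 pp4:3 pp5:2 pp6:1
Op 7: write(P0, v2, 136). refcount(pp2)=4>1 -> COPY to pp7. 8 ppages; refcounts: pp0:1 pp1:4 pp2:3 pp3:1 pp4:3 pp5:2 pp6:1 pp7:1
Op 8: read(P1, v0) -> 162. No state change.
Op 9: write(P2, v0, 108). refcount(pp4)=3>1 -> COPY to pp8. 9 ppages; refcounts: pp0:1 pp1:4 pp2:3 pp3:1 pp4:2 pp5:2 pp6:1 pp7:1 pp8:1

Answer: 9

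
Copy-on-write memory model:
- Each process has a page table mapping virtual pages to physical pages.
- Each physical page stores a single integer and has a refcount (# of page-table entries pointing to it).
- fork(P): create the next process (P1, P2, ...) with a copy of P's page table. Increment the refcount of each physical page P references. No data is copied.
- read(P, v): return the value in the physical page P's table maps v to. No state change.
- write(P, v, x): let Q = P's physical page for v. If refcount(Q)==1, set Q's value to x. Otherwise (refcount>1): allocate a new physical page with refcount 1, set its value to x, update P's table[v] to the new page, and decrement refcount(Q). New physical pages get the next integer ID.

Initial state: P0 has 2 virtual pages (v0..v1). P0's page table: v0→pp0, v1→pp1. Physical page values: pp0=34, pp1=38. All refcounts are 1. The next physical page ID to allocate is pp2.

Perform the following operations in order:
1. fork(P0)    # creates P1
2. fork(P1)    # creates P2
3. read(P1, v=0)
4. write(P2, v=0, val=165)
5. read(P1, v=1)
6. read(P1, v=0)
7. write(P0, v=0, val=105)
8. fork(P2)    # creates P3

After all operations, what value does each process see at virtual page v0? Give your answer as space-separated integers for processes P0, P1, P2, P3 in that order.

Op 1: fork(P0) -> P1. 2 ppages; refcounts: pp0:2 pp1:2
Op 2: fork(P1) -> P2. 2 ppages; refcounts: pp0:3 pp1:3
Op 3: read(P1, v0) -> 34. No state change.
Op 4: write(P2, v0, 165). refcount(pp0)=3>1 -> COPY to pp2. 3 ppages; refcounts: pp0:2 pp1:3 pp2:1
Op 5: read(P1, v1) -> 38. No state change.
Op 6: read(P1, v0) -> 34. No state change.
Op 7: write(P0, v0, 105). refcount(pp0)=2>1 -> COPY to pp3. 4 ppages; refcounts: pp0:1 pp1:3 pp2:1 pp3:1
Op 8: fork(P2) -> P3. 4 ppages; refcounts: pp0:1 pp1:4 pp2:2 pp3:1
P0: v0 -> pp3 = 105
P1: v0 -> pp0 = 34
P2: v0 -> pp2 = 165
P3: v0 -> pp2 = 165

Answer: 105 34 165 165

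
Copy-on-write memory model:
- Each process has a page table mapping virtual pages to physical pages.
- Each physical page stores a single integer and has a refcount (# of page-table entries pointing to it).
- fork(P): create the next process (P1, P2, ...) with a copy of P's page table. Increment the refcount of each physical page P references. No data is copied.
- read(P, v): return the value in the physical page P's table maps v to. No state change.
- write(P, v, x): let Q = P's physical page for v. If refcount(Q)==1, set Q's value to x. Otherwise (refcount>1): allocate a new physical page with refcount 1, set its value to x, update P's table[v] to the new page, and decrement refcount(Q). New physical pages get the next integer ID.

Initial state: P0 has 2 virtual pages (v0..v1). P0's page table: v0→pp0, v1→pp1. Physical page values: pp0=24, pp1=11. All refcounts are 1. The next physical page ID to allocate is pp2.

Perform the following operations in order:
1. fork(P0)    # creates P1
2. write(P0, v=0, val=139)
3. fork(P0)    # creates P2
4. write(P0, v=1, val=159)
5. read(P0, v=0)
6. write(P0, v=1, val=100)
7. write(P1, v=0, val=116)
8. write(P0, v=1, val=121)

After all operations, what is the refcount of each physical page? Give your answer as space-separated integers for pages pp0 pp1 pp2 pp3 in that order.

Op 1: fork(P0) -> P1. 2 ppages; refcounts: pp0:2 pp1:2
Op 2: write(P0, v0, 139). refcount(pp0)=2>1 -> COPY to pp2. 3 ppages; refcounts: pp0:1 pp1:2 pp2:1
Op 3: fork(P0) -> P2. 3 ppages; refcounts: pp0:1 pp1:3 pp2:2
Op 4: write(P0, v1, 159). refcount(pp1)=3>1 -> COPY to pp3. 4 ppages; refcounts: pp0:1 pp1:2 pp2:2 pp3:1
Op 5: read(P0, v0) -> 139. No state change.
Op 6: write(P0, v1, 100). refcount(pp3)=1 -> write in place. 4 ppages; refcounts: pp0:1 pp1:2 pp2:2 pp3:1
Op 7: write(P1, v0, 116). refcount(pp0)=1 -> write in place. 4 ppages; refcounts: pp0:1 pp1:2 pp2:2 pp3:1
Op 8: write(P0, v1, 121). refcount(pp3)=1 -> write in place. 4 ppages; refcounts: pp0:1 pp1:2 pp2:2 pp3:1

Answer: 1 2 2 1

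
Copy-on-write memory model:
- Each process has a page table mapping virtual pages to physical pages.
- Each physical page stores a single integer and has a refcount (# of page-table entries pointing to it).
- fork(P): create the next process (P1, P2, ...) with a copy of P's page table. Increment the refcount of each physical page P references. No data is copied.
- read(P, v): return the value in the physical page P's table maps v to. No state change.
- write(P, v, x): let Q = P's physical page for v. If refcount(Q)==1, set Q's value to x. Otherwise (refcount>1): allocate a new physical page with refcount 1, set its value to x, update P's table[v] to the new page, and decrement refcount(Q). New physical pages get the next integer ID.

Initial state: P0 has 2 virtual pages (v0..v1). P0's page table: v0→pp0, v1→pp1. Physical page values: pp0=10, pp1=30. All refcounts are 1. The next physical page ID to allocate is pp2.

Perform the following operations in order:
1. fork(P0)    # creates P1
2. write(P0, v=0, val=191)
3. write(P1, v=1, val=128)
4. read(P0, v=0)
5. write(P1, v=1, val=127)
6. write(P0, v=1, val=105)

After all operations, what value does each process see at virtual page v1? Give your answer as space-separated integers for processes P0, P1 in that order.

Answer: 105 127

Derivation:
Op 1: fork(P0) -> P1. 2 ppages; refcounts: pp0:2 pp1:2
Op 2: write(P0, v0, 191). refcount(pp0)=2>1 -> COPY to pp2. 3 ppages; refcounts: pp0:1 pp1:2 pp2:1
Op 3: write(P1, v1, 128). refcount(pp1)=2>1 -> COPY to pp3. 4 ppages; refcounts: pp0:1 pp1:1 pp2:1 pp3:1
Op 4: read(P0, v0) -> 191. No state change.
Op 5: write(P1, v1, 127). refcount(pp3)=1 -> write in place. 4 ppages; refcounts: pp0:1 pp1:1 pp2:1 pp3:1
Op 6: write(P0, v1, 105). refcount(pp1)=1 -> write in place. 4 ppages; refcounts: pp0:1 pp1:1 pp2:1 pp3:1
P0: v1 -> pp1 = 105
P1: v1 -> pp3 = 127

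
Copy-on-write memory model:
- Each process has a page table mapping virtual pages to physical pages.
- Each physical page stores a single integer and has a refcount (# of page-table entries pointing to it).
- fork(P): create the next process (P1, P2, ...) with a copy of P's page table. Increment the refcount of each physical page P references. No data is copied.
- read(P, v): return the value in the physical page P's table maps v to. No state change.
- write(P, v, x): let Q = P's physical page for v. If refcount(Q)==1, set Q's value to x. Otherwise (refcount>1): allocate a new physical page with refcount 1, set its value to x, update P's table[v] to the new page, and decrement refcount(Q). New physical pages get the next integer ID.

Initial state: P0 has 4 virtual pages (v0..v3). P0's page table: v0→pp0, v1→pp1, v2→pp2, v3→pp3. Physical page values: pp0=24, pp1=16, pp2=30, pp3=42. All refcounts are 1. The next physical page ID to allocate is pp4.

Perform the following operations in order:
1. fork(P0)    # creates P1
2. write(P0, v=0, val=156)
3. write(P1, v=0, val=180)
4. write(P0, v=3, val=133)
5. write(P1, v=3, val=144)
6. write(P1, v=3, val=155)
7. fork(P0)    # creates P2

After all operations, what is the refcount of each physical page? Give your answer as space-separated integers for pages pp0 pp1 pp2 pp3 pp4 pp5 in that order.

Op 1: fork(P0) -> P1. 4 ppages; refcounts: pp0:2 pp1:2 pp2:2 pp3:2
Op 2: write(P0, v0, 156). refcount(pp0)=2>1 -> COPY to pp4. 5 ppages; refcounts: pp0:1 pp1:2 pp2:2 pp3:2 pp4:1
Op 3: write(P1, v0, 180). refcount(pp0)=1 -> write in place. 5 ppages; refcounts: pp0:1 pp1:2 pp2:2 pp3:2 pp4:1
Op 4: write(P0, v3, 133). refcount(pp3)=2>1 -> COPY to pp5. 6 ppages; refcounts: pp0:1 pp1:2 pp2:2 pp3:1 pp4:1 pp5:1
Op 5: write(P1, v3, 144). refcount(pp3)=1 -> write in place. 6 ppages; refcounts: pp0:1 pp1:2 pp2:2 pp3:1 pp4:1 pp5:1
Op 6: write(P1, v3, 155). refcount(pp3)=1 -> write in place. 6 ppages; refcounts: pp0:1 pp1:2 pp2:2 pp3:1 pp4:1 pp5:1
Op 7: fork(P0) -> P2. 6 ppages; refcounts: pp0:1 pp1:3 pp2:3 pp3:1 pp4:2 pp5:2

Answer: 1 3 3 1 2 2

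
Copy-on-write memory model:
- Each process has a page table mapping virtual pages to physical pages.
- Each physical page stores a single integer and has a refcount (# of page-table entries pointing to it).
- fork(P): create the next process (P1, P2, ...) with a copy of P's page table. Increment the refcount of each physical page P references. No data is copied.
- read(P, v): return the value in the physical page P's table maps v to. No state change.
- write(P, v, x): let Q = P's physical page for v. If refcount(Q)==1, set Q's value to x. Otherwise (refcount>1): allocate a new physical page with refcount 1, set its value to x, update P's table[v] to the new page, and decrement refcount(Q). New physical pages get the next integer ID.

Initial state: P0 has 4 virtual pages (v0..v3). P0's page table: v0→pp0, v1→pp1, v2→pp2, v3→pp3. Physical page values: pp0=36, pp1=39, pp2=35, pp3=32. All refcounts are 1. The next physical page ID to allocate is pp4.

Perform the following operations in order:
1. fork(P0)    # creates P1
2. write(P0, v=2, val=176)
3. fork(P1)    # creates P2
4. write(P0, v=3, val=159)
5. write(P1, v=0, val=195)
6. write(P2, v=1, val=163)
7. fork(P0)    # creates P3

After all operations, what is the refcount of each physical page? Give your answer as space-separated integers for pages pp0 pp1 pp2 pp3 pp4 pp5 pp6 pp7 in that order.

Answer: 3 3 2 2 2 2 1 1

Derivation:
Op 1: fork(P0) -> P1. 4 ppages; refcounts: pp0:2 pp1:2 pp2:2 pp3:2
Op 2: write(P0, v2, 176). refcount(pp2)=2>1 -> COPY to pp4. 5 ppages; refcounts: pp0:2 pp1:2 pp2:1 pp3:2 pp4:1
Op 3: fork(P1) -> P2. 5 ppages; refcounts: pp0:3 pp1:3 pp2:2 pp3:3 pp4:1
Op 4: write(P0, v3, 159). refcount(pp3)=3>1 -> COPY to pp5. 6 ppages; refcounts: pp0:3 pp1:3 pp2:2 pp3:2 pp4:1 pp5:1
Op 5: write(P1, v0, 195). refcount(pp0)=3>1 -> COPY to pp6. 7 ppages; refcounts: pp0:2 pp1:3 pp2:2 pp3:2 pp4:1 pp5:1 pp6:1
Op 6: write(P2, v1, 163). refcount(pp1)=3>1 -> COPY to pp7. 8 ppages; refcounts: pp0:2 pp1:2 pp2:2 pp3:2 pp4:1 pp5:1 pp6:1 pp7:1
Op 7: fork(P0) -> P3. 8 ppages; refcounts: pp0:3 pp1:3 pp2:2 pp3:2 pp4:2 pp5:2 pp6:1 pp7:1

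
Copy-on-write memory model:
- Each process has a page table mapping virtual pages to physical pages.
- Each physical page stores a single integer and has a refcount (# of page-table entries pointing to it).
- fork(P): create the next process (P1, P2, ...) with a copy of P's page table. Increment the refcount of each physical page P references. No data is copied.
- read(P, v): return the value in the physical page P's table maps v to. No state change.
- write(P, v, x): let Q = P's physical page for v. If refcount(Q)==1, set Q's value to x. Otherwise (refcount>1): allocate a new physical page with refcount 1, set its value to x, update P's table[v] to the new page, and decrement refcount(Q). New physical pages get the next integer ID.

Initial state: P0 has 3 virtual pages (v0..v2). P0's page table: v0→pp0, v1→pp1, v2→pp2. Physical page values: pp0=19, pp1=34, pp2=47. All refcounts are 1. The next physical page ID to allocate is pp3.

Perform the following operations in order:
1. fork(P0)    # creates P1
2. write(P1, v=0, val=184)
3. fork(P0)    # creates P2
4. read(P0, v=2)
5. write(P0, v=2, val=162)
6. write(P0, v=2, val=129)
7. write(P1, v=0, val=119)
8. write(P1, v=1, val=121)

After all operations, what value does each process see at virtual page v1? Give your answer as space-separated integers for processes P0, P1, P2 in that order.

Answer: 34 121 34

Derivation:
Op 1: fork(P0) -> P1. 3 ppages; refcounts: pp0:2 pp1:2 pp2:2
Op 2: write(P1, v0, 184). refcount(pp0)=2>1 -> COPY to pp3. 4 ppages; refcounts: pp0:1 pp1:2 pp2:2 pp3:1
Op 3: fork(P0) -> P2. 4 ppages; refcounts: pp0:2 pp1:3 pp2:3 pp3:1
Op 4: read(P0, v2) -> 47. No state change.
Op 5: write(P0, v2, 162). refcount(pp2)=3>1 -> COPY to pp4. 5 ppages; refcounts: pp0:2 pp1:3 pp2:2 pp3:1 pp4:1
Op 6: write(P0, v2, 129). refcount(pp4)=1 -> write in place. 5 ppages; refcounts: pp0:2 pp1:3 pp2:2 pp3:1 pp4:1
Op 7: write(P1, v0, 119). refcount(pp3)=1 -> write in place. 5 ppages; refcounts: pp0:2 pp1:3 pp2:2 pp3:1 pp4:1
Op 8: write(P1, v1, 121). refcount(pp1)=3>1 -> COPY to pp5. 6 ppages; refcounts: pp0:2 pp1:2 pp2:2 pp3:1 pp4:1 pp5:1
P0: v1 -> pp1 = 34
P1: v1 -> pp5 = 121
P2: v1 -> pp1 = 34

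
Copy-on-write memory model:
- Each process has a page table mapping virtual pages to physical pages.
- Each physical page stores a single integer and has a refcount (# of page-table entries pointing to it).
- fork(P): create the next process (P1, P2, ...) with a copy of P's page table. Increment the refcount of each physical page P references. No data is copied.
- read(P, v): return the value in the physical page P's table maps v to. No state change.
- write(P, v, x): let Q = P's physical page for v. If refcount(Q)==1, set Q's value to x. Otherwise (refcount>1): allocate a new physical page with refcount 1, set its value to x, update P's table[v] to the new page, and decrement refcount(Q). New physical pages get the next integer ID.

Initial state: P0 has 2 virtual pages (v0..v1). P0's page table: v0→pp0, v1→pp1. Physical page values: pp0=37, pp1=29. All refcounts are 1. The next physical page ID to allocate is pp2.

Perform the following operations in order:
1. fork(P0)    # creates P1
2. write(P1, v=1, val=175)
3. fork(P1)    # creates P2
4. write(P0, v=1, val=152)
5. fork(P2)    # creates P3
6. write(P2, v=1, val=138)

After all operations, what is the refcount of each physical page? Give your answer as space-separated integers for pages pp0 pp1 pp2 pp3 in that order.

Op 1: fork(P0) -> P1. 2 ppages; refcounts: pp0:2 pp1:2
Op 2: write(P1, v1, 175). refcount(pp1)=2>1 -> COPY to pp2. 3 ppages; refcounts: pp0:2 pp1:1 pp2:1
Op 3: fork(P1) -> P2. 3 ppages; refcounts: pp0:3 pp1:1 pp2:2
Op 4: write(P0, v1, 152). refcount(pp1)=1 -> write in place. 3 ppages; refcounts: pp0:3 pp1:1 pp2:2
Op 5: fork(P2) -> P3. 3 ppages; refcounts: pp0:4 pp1:1 pp2:3
Op 6: write(P2, v1, 138). refcount(pp2)=3>1 -> COPY to pp3. 4 ppages; refcounts: pp0:4 pp1:1 pp2:2 pp3:1

Answer: 4 1 2 1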